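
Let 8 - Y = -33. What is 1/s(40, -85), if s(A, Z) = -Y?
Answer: -1/41 ≈ -0.024390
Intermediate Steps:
Y = 41 (Y = 8 - 1*(-33) = 8 + 33 = 41)
s(A, Z) = -41 (s(A, Z) = -1*41 = -41)
1/s(40, -85) = 1/(-41) = -1/41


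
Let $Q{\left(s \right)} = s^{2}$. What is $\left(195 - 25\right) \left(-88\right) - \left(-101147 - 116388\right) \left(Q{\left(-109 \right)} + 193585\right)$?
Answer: $44696031350$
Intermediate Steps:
$\left(195 - 25\right) \left(-88\right) - \left(-101147 - 116388\right) \left(Q{\left(-109 \right)} + 193585\right) = \left(195 - 25\right) \left(-88\right) - \left(-101147 - 116388\right) \left(\left(-109\right)^{2} + 193585\right) = 170 \left(-88\right) - - 217535 \left(11881 + 193585\right) = -14960 - \left(-217535\right) 205466 = -14960 - -44696046310 = -14960 + 44696046310 = 44696031350$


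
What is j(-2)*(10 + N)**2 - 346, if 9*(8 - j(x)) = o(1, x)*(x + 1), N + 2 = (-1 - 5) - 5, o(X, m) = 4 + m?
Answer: -272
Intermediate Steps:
N = -13 (N = -2 + ((-1 - 5) - 5) = -2 + (-6 - 5) = -2 - 11 = -13)
j(x) = 8 - (1 + x)*(4 + x)/9 (j(x) = 8 - (4 + x)*(x + 1)/9 = 8 - (4 + x)*(1 + x)/9 = 8 - (1 + x)*(4 + x)/9)
j(-2)*(10 + N)**2 - 346 = (68/9 - 1/9*(-2) - 1/9*(-2)*(4 - 2))*(10 - 13)**2 - 346 = (68/9 + 2/9 - 1/9*(-2)*2)*(-3)**2 - 346 = (68/9 + 2/9 + 4/9)*9 - 346 = (74/9)*9 - 346 = 74 - 346 = -272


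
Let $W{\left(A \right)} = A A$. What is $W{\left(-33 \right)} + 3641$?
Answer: $4730$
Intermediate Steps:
$W{\left(A \right)} = A^{2}$
$W{\left(-33 \right)} + 3641 = \left(-33\right)^{2} + 3641 = 1089 + 3641 = 4730$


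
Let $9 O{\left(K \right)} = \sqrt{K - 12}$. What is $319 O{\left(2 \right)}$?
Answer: $\frac{319 i \sqrt{10}}{9} \approx 112.09 i$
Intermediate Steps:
$O{\left(K \right)} = \frac{\sqrt{-12 + K}}{9}$ ($O{\left(K \right)} = \frac{\sqrt{K - 12}}{9} = \frac{\sqrt{-12 + K}}{9}$)
$319 O{\left(2 \right)} = 319 \frac{\sqrt{-12 + 2}}{9} = 319 \frac{\sqrt{-10}}{9} = 319 \frac{i \sqrt{10}}{9} = \frac{319 i \sqrt{10}}{9}$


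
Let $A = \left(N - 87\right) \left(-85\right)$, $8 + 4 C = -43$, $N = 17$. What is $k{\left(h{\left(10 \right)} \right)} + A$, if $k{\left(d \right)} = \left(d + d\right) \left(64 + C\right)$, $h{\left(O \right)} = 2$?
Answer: $6155$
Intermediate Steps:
$C = - \frac{51}{4}$ ($C = -2 + \frac{1}{4} \left(-43\right) = -2 - \frac{43}{4} = - \frac{51}{4} \approx -12.75$)
$A = 5950$ ($A = \left(17 - 87\right) \left(-85\right) = \left(-70\right) \left(-85\right) = 5950$)
$k{\left(d \right)} = \frac{205 d}{2}$ ($k{\left(d \right)} = \left(d + d\right) \left(64 - \frac{51}{4}\right) = 2 d \frac{205}{4} = \frac{205 d}{2}$)
$k{\left(h{\left(10 \right)} \right)} + A = \frac{205}{2} \cdot 2 + 5950 = 205 + 5950 = 6155$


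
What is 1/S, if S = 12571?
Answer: 1/12571 ≈ 7.9548e-5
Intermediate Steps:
1/S = 1/12571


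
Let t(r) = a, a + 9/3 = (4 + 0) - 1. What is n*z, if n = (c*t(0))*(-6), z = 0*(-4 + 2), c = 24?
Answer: 0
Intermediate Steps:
a = 0 (a = -3 + ((4 + 0) - 1) = -3 + (4 - 1) = -3 + 3 = 0)
t(r) = 0
z = 0 (z = 0*(-2) = 0)
n = 0 (n = (24*0)*(-6) = 0*(-6) = 0)
n*z = 0*0 = 0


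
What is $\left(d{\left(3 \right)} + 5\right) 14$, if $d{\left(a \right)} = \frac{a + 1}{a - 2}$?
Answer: $126$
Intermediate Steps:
$d{\left(a \right)} = \frac{1 + a}{-2 + a}$
$\left(d{\left(3 \right)} + 5\right) 14 = \left(\frac{1 + 3}{-2 + 3} + 5\right) 14 = \left(1^{-1} \cdot 4 + 5\right) 14 = \left(1 \cdot 4 + 5\right) 14 = \left(4 + 5\right) 14 = 9 \cdot 14 = 126$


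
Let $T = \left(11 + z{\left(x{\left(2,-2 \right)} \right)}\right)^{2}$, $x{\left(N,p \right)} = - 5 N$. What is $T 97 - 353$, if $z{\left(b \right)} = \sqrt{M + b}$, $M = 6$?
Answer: $10996 + 4268 i \approx 10996.0 + 4268.0 i$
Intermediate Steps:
$z{\left(b \right)} = \sqrt{6 + b}$
$T = \left(11 + 2 i\right)^{2}$ ($T = \left(11 + \sqrt{6 - 10}\right)^{2} = \left(11 + \sqrt{-4}\right)^{2} = \left(11 + 2 i\right)^{2} \approx 117.0 + 44.0 i$)
$T 97 - 353 = \left(117 + 44 i\right) 97 - 353 = \left(11349 + 4268 i\right) - 353 = 10996 + 4268 i$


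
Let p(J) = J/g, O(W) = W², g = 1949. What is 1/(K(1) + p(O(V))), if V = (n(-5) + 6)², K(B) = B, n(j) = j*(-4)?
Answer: 1949/458925 ≈ 0.0042469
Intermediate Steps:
n(j) = -4*j
V = 676 (V = (-4*(-5) + 6)² = (20 + 6)² = 26² = 676)
p(J) = J/1949
1/(K(1) + p(O(V))) = 1/(1 + (1/1949)*676²) = 1/(1 + (1/1949)*456976) = 1/(1 + 456976/1949) = 1/(458925/1949) = 1949/458925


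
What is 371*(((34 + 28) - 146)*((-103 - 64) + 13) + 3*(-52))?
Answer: 4741380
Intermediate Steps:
371*(((34 + 28) - 146)*((-103 - 64) + 13) + 3*(-52)) = 371*((62 - 146)*(-167 + 13) - 156) = 371*(-84*(-154) - 156) = 371*(12936 - 156) = 371*12780 = 4741380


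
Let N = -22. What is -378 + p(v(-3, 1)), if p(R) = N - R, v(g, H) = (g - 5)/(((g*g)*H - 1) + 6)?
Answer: -2796/7 ≈ -399.43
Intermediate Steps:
v(g, H) = (-5 + g)/(5 + H*g²) (v(g, H) = (-5 + g)/((g²*H - 1) + 6) = (-5 + g)/((H*g² - 1) + 6) = (-5 + g)/((-1 + H*g²) + 6) = (-5 + g)/(5 + H*g²))
p(R) = -22 - R
-378 + p(v(-3, 1)) = -378 + (-22 - (-5 - 3)/(5 + 1*(-3)²)) = -378 + (-22 - (-8)/(5 + 1*9)) = -378 + (-22 - (-8)/(5 + 9)) = -378 + (-22 - (-8)/14) = -378 + (-22 - 1*(-4/7)) = -378 + (-22 + 4/7) = -378 - 150/7 = -2796/7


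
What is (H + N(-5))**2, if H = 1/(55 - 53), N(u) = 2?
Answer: 25/4 ≈ 6.2500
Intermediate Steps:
H = 1/2 ≈ 0.50000
(H + N(-5))**2 = (1/2 + 2)**2 = (5/2)**2 = 25/4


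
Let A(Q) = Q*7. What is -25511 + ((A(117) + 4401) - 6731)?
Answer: -27022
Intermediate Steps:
A(Q) = 7*Q
-25511 + ((A(117) + 4401) - 6731) = -25511 + ((7*117 + 4401) - 6731) = -25511 + ((819 + 4401) - 6731) = -25511 + (5220 - 6731) = -25511 - 1511 = -27022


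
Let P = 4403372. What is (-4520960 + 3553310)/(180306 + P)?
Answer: -483825/2291839 ≈ -0.21111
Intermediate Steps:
(-4520960 + 3553310)/(180306 + P) = (-4520960 + 3553310)/(180306 + 4403372) = -967650/4583678 = -967650*1/4583678 = -483825/2291839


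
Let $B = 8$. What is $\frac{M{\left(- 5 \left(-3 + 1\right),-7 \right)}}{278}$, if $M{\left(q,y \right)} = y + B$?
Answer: $\frac{1}{278} \approx 0.0035971$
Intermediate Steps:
$M{\left(q,y \right)} = 8 + y$ ($M{\left(q,y \right)} = y + 8 = 8 + y$)
$\frac{M{\left(- 5 \left(-3 + 1\right),-7 \right)}}{278} = \frac{8 - 7}{278} = 1 \cdot \frac{1}{278} = \frac{1}{278}$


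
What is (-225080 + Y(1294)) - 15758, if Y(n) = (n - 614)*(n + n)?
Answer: 1519002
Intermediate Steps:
Y(n) = 2*n*(-614 + n) (Y(n) = (-614 + n)*(2*n) = 2*n*(-614 + n))
(-225080 + Y(1294)) - 15758 = (-225080 + 2*1294*(-614 + 1294)) - 15758 = (-225080 + 2*1294*680) - 15758 = (-225080 + 1759840) - 15758 = 1534760 - 15758 = 1519002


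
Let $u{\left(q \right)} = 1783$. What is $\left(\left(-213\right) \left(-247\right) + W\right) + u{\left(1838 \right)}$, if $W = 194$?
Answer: $54588$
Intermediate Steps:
$\left(\left(-213\right) \left(-247\right) + W\right) + u{\left(1838 \right)} = \left(\left(-213\right) \left(-247\right) + 194\right) + 1783 = \left(52611 + 194\right) + 1783 = 52805 + 1783 = 54588$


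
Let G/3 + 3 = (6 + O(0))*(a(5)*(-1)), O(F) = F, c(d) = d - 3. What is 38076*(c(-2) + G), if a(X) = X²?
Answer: -17667264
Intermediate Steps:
c(d) = -3 + d
G = -459 (G = -9 + 3*((6 + 0)*(5²*(-1))) = -9 + 3*(6*(25*(-1))) = -9 + 3*(6*(-25)) = -9 + 3*(-150) = -9 - 450 = -459)
38076*(c(-2) + G) = 38076*((-3 - 2) - 459) = 38076*(-5 - 459) = 38076*(-464) = -17667264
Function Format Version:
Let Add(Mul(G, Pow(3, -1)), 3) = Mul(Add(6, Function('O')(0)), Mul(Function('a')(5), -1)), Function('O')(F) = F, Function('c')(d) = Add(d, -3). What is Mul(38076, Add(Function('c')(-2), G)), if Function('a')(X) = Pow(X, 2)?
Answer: -17667264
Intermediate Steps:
Function('c')(d) = Add(-3, d)
G = -459 (G = Add(-9, Mul(3, Mul(Add(6, 0), Mul(Pow(5, 2), -1)))) = Add(-9, Mul(3, Mul(6, Mul(25, -1)))) = Add(-9, Mul(3, Mul(6, -25))) = Add(-9, Mul(3, -150)) = Add(-9, -450) = -459)
Mul(38076, Add(Function('c')(-2), G)) = Mul(38076, Add(Add(-3, -2), -459)) = Mul(38076, Add(-5, -459)) = Mul(38076, -464) = -17667264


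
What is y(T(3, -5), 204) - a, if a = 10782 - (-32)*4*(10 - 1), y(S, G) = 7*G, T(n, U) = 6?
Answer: -10506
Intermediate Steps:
a = 11934 (a = 10782 - (-32)*4*9 = 10782 - (-32)*36 = 10782 - 1*(-1152) = 10782 + 1152 = 11934)
y(T(3, -5), 204) - a = 7*204 - 1*11934 = 1428 - 11934 = -10506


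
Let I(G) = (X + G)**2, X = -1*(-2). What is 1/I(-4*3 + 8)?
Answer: 1/4 ≈ 0.25000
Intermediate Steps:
X = 2
I(G) = (2 + G)**2
1/I(-4*3 + 8) = 1/((2 + (-4*3 + 8))**2) = 1/((2 + (-12 + 8))**2) = 1/((2 - 4)**2) = 1/((-2)**2) = 1/4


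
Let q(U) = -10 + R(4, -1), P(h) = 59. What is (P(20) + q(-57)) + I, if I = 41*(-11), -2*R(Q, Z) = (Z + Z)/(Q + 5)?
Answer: -3617/9 ≈ -401.89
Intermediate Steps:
R(Q, Z) = -Z/(5 + Q) (R(Q, Z) = -(Z + Z)/(2*(Q + 5)) = -2*Z/(2*(5 + Q)) = -Z/(5 + Q))
q(U) = -89/9 (q(U) = -10 - 1*(-1)/(5 + 4) = -10 - 1*(-1)/9 = -10 - 1*(-1)*⅑ = -10 + ⅑ = -89/9)
I = -451
(P(20) + q(-57)) + I = (59 - 89/9) - 451 = 442/9 - 451 = -3617/9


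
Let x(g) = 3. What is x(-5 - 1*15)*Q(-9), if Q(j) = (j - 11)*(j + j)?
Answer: 1080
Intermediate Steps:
Q(j) = 2*j*(-11 + j) (Q(j) = (-11 + j)*(2*j) = 2*j*(-11 + j))
x(-5 - 1*15)*Q(-9) = 3*(2*(-9)*(-11 - 9)) = 3*(2*(-9)*(-20)) = 3*360 = 1080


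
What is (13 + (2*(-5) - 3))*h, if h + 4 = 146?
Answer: 0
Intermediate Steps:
h = 142 (h = -4 + 146 = 142)
(13 + (2*(-5) - 3))*h = (13 + (2*(-5) - 3))*142 = (13 + (-10 - 3))*142 = (13 - 13)*142 = 0*142 = 0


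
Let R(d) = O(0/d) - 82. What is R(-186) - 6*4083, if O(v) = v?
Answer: -24580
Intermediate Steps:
R(d) = -82 (R(d) = 0/d - 82 = 0 - 82 = -82)
R(-186) - 6*4083 = -82 - 6*4083 = -82 - 1*24498 = -82 - 24498 = -24580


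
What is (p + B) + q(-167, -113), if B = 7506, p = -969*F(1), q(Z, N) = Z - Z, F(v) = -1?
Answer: 8475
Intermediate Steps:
q(Z, N) = 0
p = 969 (p = -969*(-1) = 969)
(p + B) + q(-167, -113) = (969 + 7506) + 0 = 8475 + 0 = 8475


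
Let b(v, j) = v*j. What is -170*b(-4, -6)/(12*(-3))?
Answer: 340/3 ≈ 113.33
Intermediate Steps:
b(v, j) = j*v
-170*b(-4, -6)/(12*(-3)) = -170*(-6*(-4))/(12*(-3)) = -4080/(-36) = -4080*(-1)/36 = -170*(-⅔) = 340/3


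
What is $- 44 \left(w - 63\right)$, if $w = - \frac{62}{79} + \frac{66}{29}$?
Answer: $\frac{6200348}{2291} \approx 2706.4$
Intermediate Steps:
$w = \frac{3416}{2291}$ ($w = \left(-62\right) \frac{1}{79} + 66 \cdot \frac{1}{29} = - \frac{62}{79} + \frac{66}{29} = \frac{3416}{2291} \approx 1.4911$)
$- 44 \left(w - 63\right) = - 44 \left(\frac{3416}{2291} - 63\right) = \left(-44\right) \left(- \frac{140917}{2291}\right) = \frac{6200348}{2291}$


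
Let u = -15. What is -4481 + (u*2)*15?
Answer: -4931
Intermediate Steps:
-4481 + (u*2)*15 = -4481 - 15*2*15 = -4481 - 30*15 = -4481 - 450 = -4931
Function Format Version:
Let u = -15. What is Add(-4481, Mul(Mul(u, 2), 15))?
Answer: -4931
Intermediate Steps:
Add(-4481, Mul(Mul(u, 2), 15)) = Add(-4481, Mul(Mul(-15, 2), 15)) = Add(-4481, Mul(-30, 15)) = Add(-4481, -450) = -4931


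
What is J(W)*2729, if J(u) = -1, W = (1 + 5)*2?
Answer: -2729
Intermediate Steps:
W = 12 (W = 6*2 = 12)
J(W)*2729 = -1*2729 = -2729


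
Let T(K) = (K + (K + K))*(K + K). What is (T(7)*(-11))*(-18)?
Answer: 58212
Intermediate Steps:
T(K) = 6*K**2 (T(K) = (K + 2*K)*(2*K) = (3*K)*(2*K) = 6*K**2)
(T(7)*(-11))*(-18) = ((6*7**2)*(-11))*(-18) = ((6*49)*(-11))*(-18) = (294*(-11))*(-18) = -3234*(-18) = 58212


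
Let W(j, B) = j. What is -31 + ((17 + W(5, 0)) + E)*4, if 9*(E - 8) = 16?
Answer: 865/9 ≈ 96.111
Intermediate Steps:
E = 88/9 (E = 8 + (⅑)*16 = 8 + 16/9 = 88/9 ≈ 9.7778)
-31 + ((17 + W(5, 0)) + E)*4 = -31 + ((17 + 5) + 88/9)*4 = -31 + (22 + 88/9)*4 = -31 + (286/9)*4 = -31 + 1144/9 = 865/9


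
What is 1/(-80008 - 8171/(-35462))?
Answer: -35462/2837235525 ≈ -1.2499e-5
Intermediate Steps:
1/(-80008 - 8171/(-35462)) = 1/(-80008 - 8171*(-1/35462)) = 1/(-80008 + 8171/35462) = 1/(-2837235525/35462) = -35462/2837235525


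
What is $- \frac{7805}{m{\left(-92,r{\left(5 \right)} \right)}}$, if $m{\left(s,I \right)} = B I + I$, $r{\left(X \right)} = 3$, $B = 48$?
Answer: $- \frac{1115}{21} \approx -53.095$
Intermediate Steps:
$m{\left(s,I \right)} = 49 I$ ($m{\left(s,I \right)} = 48 I + I = 49 I$)
$- \frac{7805}{m{\left(-92,r{\left(5 \right)} \right)}} = - \frac{7805}{49 \cdot 3} = - \frac{7805}{147} = \left(-7805\right) \frac{1}{147} = - \frac{1115}{21}$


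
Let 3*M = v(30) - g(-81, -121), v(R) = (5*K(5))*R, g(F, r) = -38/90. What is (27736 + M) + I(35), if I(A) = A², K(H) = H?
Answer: 3943504/135 ≈ 29211.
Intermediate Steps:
g(F, r) = -19/45 (g(F, r) = -38*1/90 = -19/45)
v(R) = 25*R (v(R) = (5*5)*R = 25*R)
M = 33769/135 (M = (25*30 - 1*(-19/45))/3 = (750 + 19/45)/3 = (⅓)*(33769/45) = 33769/135 ≈ 250.14)
(27736 + M) + I(35) = (27736 + 33769/135) + 35² = 3778129/135 + 1225 = 3943504/135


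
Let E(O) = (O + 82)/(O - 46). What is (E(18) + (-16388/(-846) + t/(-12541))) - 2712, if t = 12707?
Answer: -100158059336/37133901 ≈ -2697.2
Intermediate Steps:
E(O) = (82 + O)/(-46 + O)
(E(18) + (-16388/(-846) + t/(-12541))) - 2712 = ((82 + 18)/(-46 + 18) + (-16388/(-846) + 12707/(-12541))) - 2712 = (100/(-28) + (-16388*(-1/846) + 12707*(-1/12541))) - 2712 = (-1/28*100 + (8194/423 - 12707/12541)) - 2712 = (-25/7 + 97385893/5304843) - 2712 = 549080176/37133901 - 2712 = -100158059336/37133901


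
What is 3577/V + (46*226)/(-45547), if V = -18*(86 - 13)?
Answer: -2418931/819846 ≈ -2.9505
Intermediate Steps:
V = -1314 (V = -18*73 = -1314)
3577/V + (46*226)/(-45547) = 3577/(-1314) + (46*226)/(-45547) = 3577*(-1/1314) + 10396*(-1/45547) = -49/18 - 10396/45547 = -2418931/819846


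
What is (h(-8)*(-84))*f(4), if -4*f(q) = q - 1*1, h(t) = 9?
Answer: 567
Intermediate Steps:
f(q) = ¼ - q/4 (f(q) = -(q - 1*1)/4 = -(q - 1)/4 = -(-1 + q)/4 = ¼ - q/4)
(h(-8)*(-84))*f(4) = (9*(-84))*(¼ - ¼*4) = -756*(¼ - 1) = -756*(-¾) = 567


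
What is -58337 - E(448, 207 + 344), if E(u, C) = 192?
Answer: -58529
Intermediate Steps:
-58337 - E(448, 207 + 344) = -58337 - 1*192 = -58337 - 192 = -58529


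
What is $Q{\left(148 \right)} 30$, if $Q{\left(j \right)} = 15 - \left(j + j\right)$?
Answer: $-8430$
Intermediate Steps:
$Q{\left(j \right)} = 15 - 2 j$
$Q{\left(148 \right)} 30 = \left(15 - 296\right) 30 = \left(-281\right) 30 = -8430$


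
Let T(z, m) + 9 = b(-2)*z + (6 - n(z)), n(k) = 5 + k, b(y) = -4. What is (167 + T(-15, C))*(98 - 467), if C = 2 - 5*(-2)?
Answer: -86346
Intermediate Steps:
C = 12 (C = 2 + 10 = 12)
T(z, m) = -8 - 5*z (T(z, m) = -9 + (-4*z + (6 - (5 + z))) = -9 + (-4*z + (6 + (-5 - z))) = -9 + (-4*z + (1 - z)) = -9 + (1 - 5*z) = -8 - 5*z)
(167 + T(-15, C))*(98 - 467) = (167 + (-8 - 5*(-15)))*(98 - 467) = (167 + (-8 + 75))*(-369) = (167 + 67)*(-369) = 234*(-369) = -86346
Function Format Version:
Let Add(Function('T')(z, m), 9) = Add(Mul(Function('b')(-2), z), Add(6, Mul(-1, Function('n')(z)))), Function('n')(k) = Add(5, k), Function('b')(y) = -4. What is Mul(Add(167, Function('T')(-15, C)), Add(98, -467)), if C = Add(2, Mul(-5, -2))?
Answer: -86346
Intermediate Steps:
C = 12 (C = Add(2, 10) = 12)
Function('T')(z, m) = Add(-8, Mul(-5, z)) (Function('T')(z, m) = Add(-9, Add(Mul(-4, z), Add(6, Mul(-1, Add(5, z))))) = Add(-9, Add(Mul(-4, z), Add(6, Add(-5, Mul(-1, z))))) = Add(-9, Add(Mul(-4, z), Add(1, Mul(-1, z)))) = Add(-9, Add(1, Mul(-5, z))) = Add(-8, Mul(-5, z)))
Mul(Add(167, Function('T')(-15, C)), Add(98, -467)) = Mul(Add(167, Add(-8, Mul(-5, -15))), Add(98, -467)) = Mul(Add(167, Add(-8, 75)), -369) = Mul(Add(167, 67), -369) = Mul(234, -369) = -86346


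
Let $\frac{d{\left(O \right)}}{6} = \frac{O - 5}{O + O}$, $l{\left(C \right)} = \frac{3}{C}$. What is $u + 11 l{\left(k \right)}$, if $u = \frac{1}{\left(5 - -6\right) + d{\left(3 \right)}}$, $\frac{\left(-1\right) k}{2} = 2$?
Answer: $- \frac{293}{36} \approx -8.1389$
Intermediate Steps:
$k = -4$ ($k = \left(-2\right) 2 = -4$)
$d{\left(O \right)} = \frac{3 \left(-5 + O\right)}{O}$ ($d{\left(O \right)} = 6 \frac{O - 5}{O + O} = 6 \frac{-5 + O}{2 O} = \frac{3 \left(-5 + O\right)}{O}$)
$u = \frac{1}{9}$ ($u = \frac{1}{\left(5 - -6\right) + \left(3 - \frac{15}{3}\right)} = \frac{1}{\left(5 + 6\right) + \left(3 - 5\right)} = \frac{1}{11 + \left(3 - 5\right)} = \frac{1}{11 - 2} = \frac{1}{9} \approx 0.11111$)
$u + 11 l{\left(k \right)} = \frac{1}{9} + 11 \frac{3}{-4} = \frac{1}{9} + 11 \cdot 3 \left(- \frac{1}{4}\right) = \frac{1}{9} + 11 \left(- \frac{3}{4}\right) = \frac{1}{9} - \frac{33}{4} = - \frac{293}{36}$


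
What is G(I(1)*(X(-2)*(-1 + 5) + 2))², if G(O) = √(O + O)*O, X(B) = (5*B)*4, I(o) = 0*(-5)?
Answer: 0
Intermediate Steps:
I(o) = 0
X(B) = 20*B
G(O) = √2*O^(3/2) (G(O) = √(2*O)*O = (√2*√O)*O = √2*O^(3/2))
G(I(1)*(X(-2)*(-1 + 5) + 2))² = (√2*(0*((20*(-2))*(-1 + 5) + 2))^(3/2))² = (√2*(0*(-40*4 + 2))^(3/2))² = (√2*(0*(-160 + 2))^(3/2))² = (√2*(0*(-158))^(3/2))² = (√2*0^(3/2))² = (√2*0)² = 0² = 0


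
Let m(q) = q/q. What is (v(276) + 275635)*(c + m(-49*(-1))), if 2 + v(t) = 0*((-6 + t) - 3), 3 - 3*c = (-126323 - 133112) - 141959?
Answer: 36879695400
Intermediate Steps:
c = 133799 (c = 1 - ((-126323 - 133112) - 141959)/3 = 1 - (-259435 - 141959)/3 = 1 - 1/3*(-401394) = 1 + 133798 = 133799)
m(q) = 1
v(t) = -2 (v(t) = -2 + 0*((-6 + t) - 3) = -2 + 0*(-9 + t) = -2 + 0 = -2)
(v(276) + 275635)*(c + m(-49*(-1))) = (-2 + 275635)*(133799 + 1) = 275633*133800 = 36879695400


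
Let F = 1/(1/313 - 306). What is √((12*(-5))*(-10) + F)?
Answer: √5503910259199/95777 ≈ 24.495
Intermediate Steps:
F = -313/95777 (F = 1/(1/313 - 306) = 1/(-95777/313) = -313/95777 ≈ -0.0032680)
√((12*(-5))*(-10) + F) = √((12*(-5))*(-10) - 313/95777) = √(-60*(-10) - 313/95777) = √(600 - 313/95777) = √(57465887/95777) = √5503910259199/95777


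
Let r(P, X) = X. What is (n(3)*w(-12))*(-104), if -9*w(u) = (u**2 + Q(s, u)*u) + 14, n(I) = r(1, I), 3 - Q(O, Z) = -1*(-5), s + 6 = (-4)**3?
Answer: 18928/3 ≈ 6309.3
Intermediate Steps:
s = -70 (s = -6 + (-4)**3 = -6 - 64 = -70)
Q(O, Z) = -2 (Q(O, Z) = 3 - (-1)*(-5) = 3 - 1*5 = 3 - 5 = -2)
n(I) = I
w(u) = -14/9 - u**2/9 + 2*u/9 (w(u) = -((u**2 - 2*u) + 14)/9 = -(14 + u**2 - 2*u)/9 = -14/9 - u**2/9 + 2*u/9)
(n(3)*w(-12))*(-104) = (3*(-14/9 - 1/9*(-12)**2 + (2/9)*(-12)))*(-104) = (3*(-14/9 - 1/9*144 - 8/3))*(-104) = (3*(-14/9 - 16 - 8/3))*(-104) = (3*(-182/9))*(-104) = -182/3*(-104) = 18928/3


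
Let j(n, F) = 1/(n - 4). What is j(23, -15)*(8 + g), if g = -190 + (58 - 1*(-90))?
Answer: -34/19 ≈ -1.7895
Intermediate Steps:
j(n, F) = 1/(-4 + n)
g = -42 (g = -190 + (58 + 90) = -190 + 148 = -42)
j(23, -15)*(8 + g) = (8 - 42)/(-4 + 23) = -34/19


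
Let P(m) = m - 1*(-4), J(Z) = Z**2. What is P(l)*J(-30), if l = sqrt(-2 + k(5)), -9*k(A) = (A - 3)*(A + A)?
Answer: 3600 + 300*I*sqrt(38) ≈ 3600.0 + 1849.3*I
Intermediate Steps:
k(A) = -2*A*(-3 + A)/9 (k(A) = -(A - 3)*(A + A)/9 = -(-3 + A)*2*A/9 = -2*A*(-3 + A)/9)
l = I*sqrt(38)/3 (l = sqrt(-2 + (2/9)*5*(3 - 1*5)) = sqrt(-2 + (2/9)*5*(3 - 5)) = sqrt(-2 + (2/9)*5*(-2)) = sqrt(-2 - 20/9) = sqrt(-38/9) = I*sqrt(38)/3 ≈ 2.0548*I)
P(m) = 4 + m (P(m) = m + 4 = 4 + m)
P(l)*J(-30) = (4 + I*sqrt(38)/3)*(-30)**2 = (4 + I*sqrt(38)/3)*900 = 3600 + 300*I*sqrt(38)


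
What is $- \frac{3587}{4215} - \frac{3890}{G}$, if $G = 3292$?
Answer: $- \frac{14102377}{6937890} \approx -2.0327$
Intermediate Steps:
$- \frac{3587}{4215} - \frac{3890}{G} = - \frac{3587}{4215} - \frac{3890}{3292} = \left(-3587\right) \frac{1}{4215} - \frac{1945}{1646} = - \frac{3587}{4215} - \frac{1945}{1646} = - \frac{14102377}{6937890}$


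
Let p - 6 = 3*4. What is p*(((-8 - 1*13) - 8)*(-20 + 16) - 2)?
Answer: 2052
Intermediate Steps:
p = 18 (p = 6 + 3*4 = 6 + 12 = 18)
p*(((-8 - 1*13) - 8)*(-20 + 16) - 2) = 18*(((-8 - 1*13) - 8)*(-20 + 16) - 2) = 18*(((-8 - 13) - 8)*(-4) - 2) = 18*((-21 - 8)*(-4) - 2) = 18*(-29*(-4) - 2) = 18*(116 - 2) = 18*114 = 2052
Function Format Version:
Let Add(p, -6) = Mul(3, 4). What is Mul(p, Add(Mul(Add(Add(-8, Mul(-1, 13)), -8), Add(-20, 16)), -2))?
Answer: 2052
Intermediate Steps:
p = 18 (p = Add(6, Mul(3, 4)) = Add(6, 12) = 18)
Mul(p, Add(Mul(Add(Add(-8, Mul(-1, 13)), -8), Add(-20, 16)), -2)) = Mul(18, Add(Mul(Add(Add(-8, Mul(-1, 13)), -8), Add(-20, 16)), -2)) = Mul(18, Add(Mul(Add(Add(-8, -13), -8), -4), -2)) = Mul(18, Add(Mul(Add(-21, -8), -4), -2)) = Mul(18, Add(Mul(-29, -4), -2)) = Mul(18, Add(116, -2)) = Mul(18, 114) = 2052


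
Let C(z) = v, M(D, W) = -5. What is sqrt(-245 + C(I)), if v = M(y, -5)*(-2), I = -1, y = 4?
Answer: I*sqrt(235) ≈ 15.33*I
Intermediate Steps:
v = 10 (v = -5*(-2) = 10)
C(z) = 10
sqrt(-245 + C(I)) = sqrt(-245 + 10) = sqrt(-235) = I*sqrt(235)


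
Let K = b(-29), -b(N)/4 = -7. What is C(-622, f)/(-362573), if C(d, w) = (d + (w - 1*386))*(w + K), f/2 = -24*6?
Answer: -336960/362573 ≈ -0.92936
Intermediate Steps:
f = -288 (f = 2*(-24*6) = 2*(-144) = -288)
b(N) = 28 (b(N) = -4*(-7) = 28)
K = 28
C(d, w) = (28 + w)*(-386 + d + w) (C(d, w) = (d + (w - 1*386))*(w + 28) = (d + (w - 386))*(28 + w) = (d + (-386 + w))*(28 + w) = (-386 + d + w)*(28 + w) = (28 + w)*(-386 + d + w))
C(-622, f)/(-362573) = (-10808 + (-288)² - 358*(-288) + 28*(-622) - 622*(-288))/(-362573) = (-10808 + 82944 + 103104 - 17416 + 179136)*(-1/362573) = 336960*(-1/362573) = -336960/362573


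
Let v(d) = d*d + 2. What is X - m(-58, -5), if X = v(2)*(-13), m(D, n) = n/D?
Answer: -4529/58 ≈ -78.086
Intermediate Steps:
v(d) = 2 + d² (v(d) = d² + 2 = 2 + d²)
X = -78 (X = (2 + 2²)*(-13) = (2 + 4)*(-13) = 6*(-13) = -78)
X - m(-58, -5) = -78 - (-5)/(-58) = -78 - (-5)*(-1)/58 = -78 - 1*5/58 = -78 - 5/58 = -4529/58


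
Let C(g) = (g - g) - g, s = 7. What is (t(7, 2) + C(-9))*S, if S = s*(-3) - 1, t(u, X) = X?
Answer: -242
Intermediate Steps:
C(g) = -g (C(g) = 0 - g = -g)
S = -22 (S = 7*(-3) - 1 = -21 - 1 = -22)
(t(7, 2) + C(-9))*S = (2 - 1*(-9))*(-22) = (2 + 9)*(-22) = 11*(-22) = -242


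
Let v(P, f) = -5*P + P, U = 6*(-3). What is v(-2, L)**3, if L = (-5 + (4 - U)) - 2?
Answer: 512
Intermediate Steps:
U = -18
L = 15 (L = (-5 + (4 - 1*(-18))) - 2 = (-5 + (4 + 18)) - 2 = (-5 + 22) - 2 = 17 - 2 = 15)
v(P, f) = -4*P
v(-2, L)**3 = (-4*(-2))**3 = 8**3 = 512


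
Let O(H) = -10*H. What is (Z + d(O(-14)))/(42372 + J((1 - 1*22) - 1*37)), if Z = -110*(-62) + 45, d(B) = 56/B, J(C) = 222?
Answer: 34327/212970 ≈ 0.16118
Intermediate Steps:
Z = 6865 (Z = 6820 + 45 = 6865)
(Z + d(O(-14)))/(42372 + J((1 - 1*22) - 1*37)) = (6865 + 56/((-10*(-14))))/(42372 + 222) = (6865 + 56/140)/42594 = (6865 + 56*(1/140))*(1/42594) = (6865 + 2/5)*(1/42594) = (34327/5)*(1/42594) = 34327/212970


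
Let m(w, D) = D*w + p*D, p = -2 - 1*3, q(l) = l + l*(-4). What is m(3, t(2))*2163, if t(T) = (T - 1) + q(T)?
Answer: 21630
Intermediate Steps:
q(l) = -3*l (q(l) = l - 4*l = -3*l)
t(T) = -1 - 2*T (t(T) = (T - 1) - 3*T = (-1 + T) - 3*T = -1 - 2*T)
p = -5 (p = -2 - 3 = -5)
m(w, D) = -5*D + D*w (m(w, D) = D*w - 5*D = -5*D + D*w)
m(3, t(2))*2163 = ((-1 - 2*2)*(-5 + 3))*2163 = ((-1 - 4)*(-2))*2163 = -5*(-2)*2163 = 10*2163 = 21630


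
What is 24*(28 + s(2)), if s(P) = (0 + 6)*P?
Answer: 960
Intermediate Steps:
s(P) = 6*P
24*(28 + s(2)) = 24*(28 + 6*2) = 24*(28 + 12) = 24*40 = 960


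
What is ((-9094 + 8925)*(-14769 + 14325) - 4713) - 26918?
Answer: 43405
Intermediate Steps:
((-9094 + 8925)*(-14769 + 14325) - 4713) - 26918 = (-169*(-444) - 4713) - 26918 = (75036 - 4713) - 26918 = 70323 - 26918 = 43405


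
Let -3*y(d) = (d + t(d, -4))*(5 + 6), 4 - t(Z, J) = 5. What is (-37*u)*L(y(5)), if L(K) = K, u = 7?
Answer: 11396/3 ≈ 3798.7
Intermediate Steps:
t(Z, J) = -1 (t(Z, J) = 4 - 1*5 = 4 - 5 = -1)
y(d) = 11/3 - 11*d/3 (y(d) = -(d - 1)*(5 + 6)/3 = -(-1 + d)*11/3 = -(-11 + 11*d)/3 = 11/3 - 11*d/3)
(-37*u)*L(y(5)) = (-37*7)*(11/3 - 11/3*5) = -259*(11/3 - 55/3) = -259*(-44/3) = 11396/3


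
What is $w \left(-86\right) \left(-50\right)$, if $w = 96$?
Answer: $412800$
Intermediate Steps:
$w \left(-86\right) \left(-50\right) = 96 \left(-86\right) \left(-50\right) = \left(-8256\right) \left(-50\right) = 412800$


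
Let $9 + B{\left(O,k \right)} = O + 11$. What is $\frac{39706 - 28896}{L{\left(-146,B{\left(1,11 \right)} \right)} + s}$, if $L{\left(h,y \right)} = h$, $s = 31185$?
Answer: $\frac{10810}{31039} \approx 0.34827$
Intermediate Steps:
$B{\left(O,k \right)} = 2 + O$ ($B{\left(O,k \right)} = -9 + \left(O + 11\right) = -9 + \left(11 + O\right) = 2 + O$)
$\frac{39706 - 28896}{L{\left(-146,B{\left(1,11 \right)} \right)} + s} = \frac{39706 - 28896}{-146 + 31185} = \frac{10810}{31039}$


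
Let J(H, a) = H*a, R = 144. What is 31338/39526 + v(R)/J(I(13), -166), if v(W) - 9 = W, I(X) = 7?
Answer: 15183639/22964606 ≈ 0.66118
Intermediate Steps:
v(W) = 9 + W
31338/39526 + v(R)/J(I(13), -166) = 31338/39526 + (9 + 144)/((7*(-166))) = 31338*(1/39526) + 153/(-1162) = 15669/19763 + 153*(-1/1162) = 15669/19763 - 153/1162 = 15183639/22964606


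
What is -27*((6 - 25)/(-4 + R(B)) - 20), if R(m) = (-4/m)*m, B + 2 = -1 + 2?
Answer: 3807/8 ≈ 475.88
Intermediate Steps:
B = -1 (B = -2 + (-1 + 2) = -2 + 1 = -1)
R(m) = -4
-27*((6 - 25)/(-4 + R(B)) - 20) = -27*((6 - 25)/(-4 - 4) - 20) = -27*(-19/(-8) - 20) = -27*(-19*(-⅛) - 20) = -27*(19/8 - 20) = -27*(-141/8) = 3807/8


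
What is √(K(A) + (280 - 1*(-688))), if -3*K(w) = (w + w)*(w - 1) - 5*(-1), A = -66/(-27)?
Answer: √702741/27 ≈ 31.048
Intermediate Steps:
A = 22/9 (A = -66*(-1/27) = 22/9 ≈ 2.4444)
K(w) = -5/3 - 2*w*(-1 + w)/3 (K(w) = -((w + w)*(w - 1) - 5*(-1))/3 = -((2*w)*(-1 + w) + 5)/3 = -(2*w*(-1 + w) + 5)/3 = -(5 + 2*w*(-1 + w))/3 = -5/3 - 2*w*(-1 + w)/3)
√(K(A) + (280 - 1*(-688))) = √((-5/3 - 2*(22/9)²/3 + (⅔)*(22/9)) + (280 - 1*(-688))) = √((-5/3 - ⅔*484/81 + 44/27) + (280 + 688)) = √((-5/3 - 968/243 + 44/27) + 968) = √(-977/243 + 968) = √(234247/243) = √702741/27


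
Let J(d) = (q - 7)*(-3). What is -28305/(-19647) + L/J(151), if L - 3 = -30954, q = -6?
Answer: -607598/767 ≈ -792.17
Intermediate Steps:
L = -30951 (L = 3 - 30954 = -30951)
J(d) = 39 (J(d) = (-6 - 7)*(-3) = -13*(-3) = 39)
-28305/(-19647) + L/J(151) = -28305/(-19647) - 30951/39 = -28305*(-1/19647) - 30951*1/39 = 85/59 - 10317/13 = -607598/767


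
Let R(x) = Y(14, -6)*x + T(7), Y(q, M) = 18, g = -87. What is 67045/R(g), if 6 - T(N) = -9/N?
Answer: -469315/10911 ≈ -43.013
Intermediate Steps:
T(N) = 6 + 9/N (T(N) = 6 - (-9)/N = 6 + 9/N)
R(x) = 51/7 + 18*x (R(x) = 18*x + (6 + 9/7) = 18*x + 51/7 = 51/7 + 18*x)
67045/R(g) = 67045/(51/7 + 18*(-87)) = 67045/(51/7 - 1566) = 67045/(-10911/7) = 67045*(-7/10911) = -469315/10911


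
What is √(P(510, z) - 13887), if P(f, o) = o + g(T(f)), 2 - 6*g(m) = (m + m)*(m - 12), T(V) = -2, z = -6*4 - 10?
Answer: I*√13930 ≈ 118.03*I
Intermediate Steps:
z = -34 (z = -24 - 10 = -34)
g(m) = ⅓ - m*(-12 + m)/3 (g(m) = ⅓ - (m + m)*(m - 12)/6 = ⅓ - 2*m*(-12 + m)/6 = ⅓ - m*(-12 + m)/3)
P(f, o) = -9 + o (P(f, o) = o + (⅓ + 4*(-2) - ⅓*(-2)²) = o + (⅓ - 8 - ⅓*4) = o + (⅓ - 8 - 4/3) = o - 9 = -9 + o)
√(P(510, z) - 13887) = √((-9 - 34) - 13887) = √(-43 - 13887) = √(-13930) = I*√13930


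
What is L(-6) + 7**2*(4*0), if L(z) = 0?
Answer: 0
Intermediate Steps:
L(-6) + 7**2*(4*0) = 0 + 7**2*(4*0) = 0 + 49*0 = 0 + 0 = 0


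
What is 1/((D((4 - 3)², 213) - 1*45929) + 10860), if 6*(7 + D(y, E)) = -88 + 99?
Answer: -6/210445 ≈ -2.8511e-5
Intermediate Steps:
D(y, E) = -31/6 (D(y, E) = -7 + (-88 + 99)/6 = -7 + (⅙)*11 = -7 + 11/6 = -31/6)
1/((D((4 - 3)², 213) - 1*45929) + 10860) = 1/((-31/6 - 1*45929) + 10860) = 1/((-31/6 - 45929) + 10860) = 1/(-275605/6 + 10860) = 1/(-210445/6) = -6/210445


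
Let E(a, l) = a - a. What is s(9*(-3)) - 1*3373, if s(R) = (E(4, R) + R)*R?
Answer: -2644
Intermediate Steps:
E(a, l) = 0
s(R) = R² (s(R) = (0 + R)*R = R*R = R²)
s(9*(-3)) - 1*3373 = (9*(-3))² - 1*3373 = (-27)² - 3373 = 729 - 3373 = -2644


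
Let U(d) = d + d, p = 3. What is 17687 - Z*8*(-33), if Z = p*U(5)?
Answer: 25607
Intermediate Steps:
U(d) = 2*d
Z = 30 (Z = 3*(2*5) = 3*10 = 30)
17687 - Z*8*(-33) = 17687 - 30*8*(-33) = 17687 - 240*(-33) = 17687 - 1*(-7920) = 17687 + 7920 = 25607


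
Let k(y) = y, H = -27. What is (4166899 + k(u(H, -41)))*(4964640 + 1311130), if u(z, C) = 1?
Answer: 26150506013000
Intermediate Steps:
(4166899 + k(u(H, -41)))*(4964640 + 1311130) = (4166899 + 1)*(4964640 + 1311130) = 4166900*6275770 = 26150506013000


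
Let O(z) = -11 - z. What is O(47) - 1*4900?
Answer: -4958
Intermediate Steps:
O(47) - 1*4900 = (-11 - 1*47) - 1*4900 = (-11 - 47) - 4900 = -58 - 4900 = -4958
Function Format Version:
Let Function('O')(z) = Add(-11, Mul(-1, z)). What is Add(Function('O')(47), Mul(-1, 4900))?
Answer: -4958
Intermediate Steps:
Add(Function('O')(47), Mul(-1, 4900)) = Add(Add(-11, Mul(-1, 47)), Mul(-1, 4900)) = Add(Add(-11, -47), -4900) = Add(-58, -4900) = -4958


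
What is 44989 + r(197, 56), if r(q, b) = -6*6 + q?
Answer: 45150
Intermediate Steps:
r(q, b) = -36 + q
44989 + r(197, 56) = 44989 + (-36 + 197) = 44989 + 161 = 45150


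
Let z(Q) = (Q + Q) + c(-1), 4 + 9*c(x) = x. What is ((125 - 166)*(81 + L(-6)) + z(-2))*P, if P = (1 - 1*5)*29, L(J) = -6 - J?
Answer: 3471880/9 ≈ 3.8576e+5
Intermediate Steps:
c(x) = -4/9 + x/9
P = -116 (P = (1 - 5)*29 = -4*29 = -116)
z(Q) = -5/9 + 2*Q (z(Q) = (Q + Q) + (-4/9 + (⅑)*(-1)) = 2*Q + (-4/9 - ⅑) = 2*Q - 5/9 = -5/9 + 2*Q)
((125 - 166)*(81 + L(-6)) + z(-2))*P = ((125 - 166)*(81 + (-6 - 1*(-6))) + (-5/9 + 2*(-2)))*(-116) = (-41*(81 + (-6 + 6)) + (-5/9 - 4))*(-116) = (-41*(81 + 0) - 41/9)*(-116) = (-41*81 - 41/9)*(-116) = (-3321 - 41/9)*(-116) = -29930/9*(-116) = 3471880/9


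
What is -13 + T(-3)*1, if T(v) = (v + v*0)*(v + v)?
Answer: 5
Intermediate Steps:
T(v) = 2*v² (T(v) = (v + 0)*(2*v) = v*(2*v) = 2*v²)
-13 + T(-3)*1 = -13 + (2*(-3)²)*1 = -13 + (2*9)*1 = -13 + 18*1 = -13 + 18 = 5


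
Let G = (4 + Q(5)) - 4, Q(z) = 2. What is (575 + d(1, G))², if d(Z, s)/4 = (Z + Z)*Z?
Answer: 339889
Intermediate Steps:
G = 2 (G = (4 + 2) - 4 = 6 - 4 = 2)
d(Z, s) = 8*Z² (d(Z, s) = 4*((Z + Z)*Z) = 4*((2*Z)*Z) = 4*(2*Z²) = 8*Z²)
(575 + d(1, G))² = (575 + 8*1²)² = (575 + 8*1)² = (575 + 8)² = 583² = 339889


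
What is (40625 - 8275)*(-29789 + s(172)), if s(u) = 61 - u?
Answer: -967265000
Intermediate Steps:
(40625 - 8275)*(-29789 + s(172)) = (40625 - 8275)*(-29789 + (61 - 1*172)) = 32350*(-29789 + (61 - 172)) = 32350*(-29789 - 111) = 32350*(-29900) = -967265000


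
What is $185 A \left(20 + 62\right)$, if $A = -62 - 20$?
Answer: $-1243940$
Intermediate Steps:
$A = -82$
$185 A \left(20 + 62\right) = 185 \left(-82\right) \left(20 + 62\right) = \left(-15170\right) 82 = -1243940$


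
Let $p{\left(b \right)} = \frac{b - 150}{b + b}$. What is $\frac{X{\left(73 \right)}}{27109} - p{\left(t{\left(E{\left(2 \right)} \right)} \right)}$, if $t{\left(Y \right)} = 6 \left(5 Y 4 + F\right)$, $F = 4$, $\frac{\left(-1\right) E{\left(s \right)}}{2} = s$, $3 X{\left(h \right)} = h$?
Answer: $- \frac{8202931}{12361704} \approx -0.66358$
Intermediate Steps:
$X{\left(h \right)} = \frac{h}{3}$
$E{\left(s \right)} = - 2 s$
$t{\left(Y \right)} = 24 + 120 Y$ ($t{\left(Y \right)} = 6 \left(5 Y 4 + 4\right) = 6 \left(20 Y + 4\right) = 6 \left(4 + 20 Y\right) = 24 + 120 Y$)
$p{\left(b \right)} = \frac{-150 + b}{2 b}$
$\frac{X{\left(73 \right)}}{27109} - p{\left(t{\left(E{\left(2 \right)} \right)} \right)} = \frac{\frac{1}{3} \cdot 73}{27109} - \frac{-150 + \left(24 + 120 \left(\left(-2\right) 2\right)\right)}{2 \left(24 + 120 \left(\left(-2\right) 2\right)\right)} = \frac{73}{3} \cdot \frac{1}{27109} - \frac{-150 + \left(24 + 120 \left(-4\right)\right)}{2 \left(24 + 120 \left(-4\right)\right)} = \frac{73}{81327} - \frac{-150 + \left(24 - 480\right)}{2 \left(24 - 480\right)} = \frac{73}{81327} - \frac{-150 - 456}{2 \left(-456\right)} = \frac{73}{81327} - \frac{1}{2} \left(- \frac{1}{456}\right) \left(-606\right) = \frac{73}{81327} - \frac{101}{152} = - \frac{8202931}{12361704}$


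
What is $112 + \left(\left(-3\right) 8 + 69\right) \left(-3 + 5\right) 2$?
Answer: $292$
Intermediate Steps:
$112 + \left(\left(-3\right) 8 + 69\right) \left(-3 + 5\right) 2 = 112 + \left(-24 + 69\right) 2 \cdot 2 = 112 + 45 \cdot 4 = 112 + 180 = 292$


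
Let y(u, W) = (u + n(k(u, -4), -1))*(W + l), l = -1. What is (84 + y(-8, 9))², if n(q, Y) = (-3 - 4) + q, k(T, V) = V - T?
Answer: 16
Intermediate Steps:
n(q, Y) = -7 + q
y(u, W) = 11 - 11*W (y(u, W) = (u + (-7 + (-4 - u)))*(W - 1) = (u + (-11 - u))*(-1 + W) = -11*(-1 + W) = 11 - 11*W)
(84 + y(-8, 9))² = (84 + (11 - 11*9))² = (84 + (11 - 99))² = (84 - 88)² = (-4)² = 16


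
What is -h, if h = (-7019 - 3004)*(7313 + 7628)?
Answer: 149753643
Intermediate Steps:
h = -149753643 (h = -10023*14941 = -149753643)
-h = -1*(-149753643) = 149753643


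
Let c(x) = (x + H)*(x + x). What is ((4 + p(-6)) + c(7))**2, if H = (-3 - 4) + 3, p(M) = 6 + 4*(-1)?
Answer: 2304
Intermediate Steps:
p(M) = 2 (p(M) = 6 - 4 = 2)
H = -4 (H = -7 + 3 = -4)
c(x) = 2*x*(-4 + x) (c(x) = (x - 4)*(x + x) = (-4 + x)*(2*x) = 2*x*(-4 + x))
((4 + p(-6)) + c(7))**2 = ((4 + 2) + 2*7*(-4 + 7))**2 = (6 + 2*7*3)**2 = (6 + 42)**2 = 48**2 = 2304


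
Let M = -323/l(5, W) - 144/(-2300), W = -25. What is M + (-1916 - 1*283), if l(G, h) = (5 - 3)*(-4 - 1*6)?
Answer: -5020411/2300 ≈ -2182.8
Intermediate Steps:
l(G, h) = -20 (l(G, h) = 2*(-4 - 6) = 2*(-10) = -20)
M = 37289/2300 (M = -323/(-20) - 144/(-2300) = -323*(-1/20) - 144*(-1/2300) = 323/20 + 36/575 = 37289/2300 ≈ 16.213)
M + (-1916 - 1*283) = 37289/2300 + (-1916 - 1*283) = 37289/2300 + (-1916 - 283) = 37289/2300 - 2199 = -5020411/2300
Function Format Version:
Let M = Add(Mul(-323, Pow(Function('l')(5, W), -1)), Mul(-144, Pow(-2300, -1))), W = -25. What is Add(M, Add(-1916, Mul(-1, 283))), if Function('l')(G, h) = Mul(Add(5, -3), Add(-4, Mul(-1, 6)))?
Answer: Rational(-5020411, 2300) ≈ -2182.8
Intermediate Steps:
Function('l')(G, h) = -20 (Function('l')(G, h) = Mul(2, Add(-4, -6)) = Mul(2, -10) = -20)
M = Rational(37289, 2300) (M = Add(Mul(-323, Pow(-20, -1)), Mul(-144, Pow(-2300, -1))) = Add(Mul(-323, Rational(-1, 20)), Mul(-144, Rational(-1, 2300))) = Add(Rational(323, 20), Rational(36, 575)) = Rational(37289, 2300) ≈ 16.213)
Add(M, Add(-1916, Mul(-1, 283))) = Add(Rational(37289, 2300), Add(-1916, Mul(-1, 283))) = Add(Rational(37289, 2300), Add(-1916, -283)) = Add(Rational(37289, 2300), -2199) = Rational(-5020411, 2300)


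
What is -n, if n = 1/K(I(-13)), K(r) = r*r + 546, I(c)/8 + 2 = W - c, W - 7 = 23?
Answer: -1/108130 ≈ -9.2481e-6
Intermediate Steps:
W = 30 (W = 7 + 23 = 30)
I(c) = 224 - 8*c (I(c) = -16 + 8*(30 - c) = -16 + (240 - 8*c) = 224 - 8*c)
K(r) = 546 + r² (K(r) = r² + 546 = 546 + r²)
n = 1/108130 (n = 1/(546 + (224 - 8*(-13))²) = 1/(546 + (224 + 104)²) = 1/(546 + 328²) = 1/(546 + 107584) = 1/108130 ≈ 9.2481e-6)
-n = -1*1/108130 = -1/108130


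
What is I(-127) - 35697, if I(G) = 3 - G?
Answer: -35567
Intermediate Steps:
I(-127) - 35697 = (3 - 1*(-127)) - 35697 = (3 + 127) - 35697 = 130 - 35697 = -35567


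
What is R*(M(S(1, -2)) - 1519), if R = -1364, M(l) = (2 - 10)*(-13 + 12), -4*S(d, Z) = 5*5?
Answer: 2061004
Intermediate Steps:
S(d, Z) = -25/4 (S(d, Z) = -5*5/4 = -1/4*25 = -25/4)
M(l) = 8 (M(l) = -8*(-1) = 8)
R*(M(S(1, -2)) - 1519) = -1364*(8 - 1519) = -1364*(-1511) = 2061004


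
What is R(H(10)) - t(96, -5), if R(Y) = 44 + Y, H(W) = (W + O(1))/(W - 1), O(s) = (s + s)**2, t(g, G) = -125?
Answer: 1535/9 ≈ 170.56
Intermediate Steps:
O(s) = 4*s**2 (O(s) = (2*s)**2 = 4*s**2)
H(W) = (4 + W)/(-1 + W) (H(W) = (W + 4*1**2)/(W - 1) = (W + 4*1)/(-1 + W) = (W + 4)/(-1 + W) = (4 + W)/(-1 + W))
R(H(10)) - t(96, -5) = (44 + (4 + 10)/(-1 + 10)) - 1*(-125) = (44 + 14/9) + 125 = 410/9 + 125 = 1535/9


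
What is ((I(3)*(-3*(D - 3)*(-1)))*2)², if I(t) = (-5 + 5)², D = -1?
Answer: 0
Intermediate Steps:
I(t) = 0 (I(t) = 0² = 0)
((I(3)*(-3*(D - 3)*(-1)))*2)² = ((0*(-3*(-1 - 3)*(-1)))*2)² = ((0*(-(-12)*(-1)))*2)² = ((0*(-3*4))*2)² = ((0*(-12))*2)² = (0*2)² = 0² = 0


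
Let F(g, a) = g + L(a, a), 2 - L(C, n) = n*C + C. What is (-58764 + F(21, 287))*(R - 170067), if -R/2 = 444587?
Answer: 149773499677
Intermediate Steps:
R = -889174 (R = -2*444587 = -889174)
L(C, n) = 2 - C - C*n (L(C, n) = 2 - (n*C + C) = 2 - (C*n + C) = 2 - (C + C*n) = 2 + (-C - C*n) = 2 - C - C*n)
F(g, a) = 2 + g - a - a² (F(g, a) = g + (2 - a - a*a) = g + (2 - a - a²) = 2 + g - a - a²)
(-58764 + F(21, 287))*(R - 170067) = (-58764 + (2 + 21 - 1*287 - 1*287²))*(-889174 - 170067) = (-58764 + (2 + 21 - 287 - 1*82369))*(-1059241) = (-58764 + (2 + 21 - 287 - 82369))*(-1059241) = (-58764 - 82633)*(-1059241) = -141397*(-1059241) = 149773499677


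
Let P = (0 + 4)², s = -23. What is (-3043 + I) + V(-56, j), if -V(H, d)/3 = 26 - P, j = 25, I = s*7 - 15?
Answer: -3249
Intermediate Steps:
I = -176 (I = -23*7 - 15 = -161 - 15 = -176)
P = 16 (P = 4² = 16)
V(H, d) = -30 (V(H, d) = -3*(26 - 1*16) = -3*(26 - 16) = -3*10 = -30)
(-3043 + I) + V(-56, j) = (-3043 - 176) - 30 = -3219 - 30 = -3249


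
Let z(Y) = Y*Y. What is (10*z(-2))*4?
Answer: 160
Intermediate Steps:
z(Y) = Y²
(10*z(-2))*4 = (10*(-2)²)*4 = (10*4)*4 = 40*4 = 160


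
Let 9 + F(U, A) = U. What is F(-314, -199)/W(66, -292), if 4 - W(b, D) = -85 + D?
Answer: -323/381 ≈ -0.84777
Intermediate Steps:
W(b, D) = 89 - D (W(b, D) = 4 - (-85 + D) = 4 + (85 - D) = 89 - D)
F(U, A) = -9 + U
F(-314, -199)/W(66, -292) = (-9 - 314)/(89 - 1*(-292)) = -323/(89 + 292) = -323/381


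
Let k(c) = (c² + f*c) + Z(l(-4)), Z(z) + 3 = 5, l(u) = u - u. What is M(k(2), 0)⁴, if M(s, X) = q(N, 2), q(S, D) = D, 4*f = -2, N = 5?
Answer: 16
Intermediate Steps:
l(u) = 0
Z(z) = 2 (Z(z) = -3 + 5 = 2)
f = -½ (f = (¼)*(-2) = -½ ≈ -0.50000)
k(c) = 2 + c² - c/2 (k(c) = (c² - c/2) + 2 = 2 + c² - c/2)
M(s, X) = 2
M(k(2), 0)⁴ = 2⁴ = 16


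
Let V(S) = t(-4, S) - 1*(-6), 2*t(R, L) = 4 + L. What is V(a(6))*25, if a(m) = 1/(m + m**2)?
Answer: 16825/84 ≈ 200.30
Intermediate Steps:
t(R, L) = 2 + L/2 (t(R, L) = (4 + L)/2 = 2 + L/2)
V(S) = 8 + S/2 (V(S) = (2 + S/2) - 1*(-6) = (2 + S/2) + 6 = 8 + S/2)
V(a(6))*25 = (8 + (1/(6*(1 + 6)))/2)*25 = (8 + ((1/6)/7)/2)*25 = (8 + ((1/6)*(1/7))/2)*25 = (8 + (1/2)*(1/42))*25 = (8 + 1/84)*25 = (673/84)*25 = 16825/84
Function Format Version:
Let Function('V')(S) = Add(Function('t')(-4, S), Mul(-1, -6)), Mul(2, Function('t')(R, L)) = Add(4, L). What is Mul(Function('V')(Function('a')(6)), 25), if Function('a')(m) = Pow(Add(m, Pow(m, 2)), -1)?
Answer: Rational(16825, 84) ≈ 200.30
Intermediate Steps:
Function('t')(R, L) = Add(2, Mul(Rational(1, 2), L)) (Function('t')(R, L) = Mul(Rational(1, 2), Add(4, L)) = Add(2, Mul(Rational(1, 2), L)))
Function('V')(S) = Add(8, Mul(Rational(1, 2), S)) (Function('V')(S) = Add(Add(2, Mul(Rational(1, 2), S)), Mul(-1, -6)) = Add(Add(2, Mul(Rational(1, 2), S)), 6) = Add(8, Mul(Rational(1, 2), S)))
Mul(Function('V')(Function('a')(6)), 25) = Mul(Add(8, Mul(Rational(1, 2), Mul(Pow(6, -1), Pow(Add(1, 6), -1)))), 25) = Mul(Add(8, Mul(Rational(1, 2), Mul(Rational(1, 6), Pow(7, -1)))), 25) = Mul(Add(8, Mul(Rational(1, 2), Mul(Rational(1, 6), Rational(1, 7)))), 25) = Mul(Add(8, Mul(Rational(1, 2), Rational(1, 42))), 25) = Mul(Add(8, Rational(1, 84)), 25) = Mul(Rational(673, 84), 25) = Rational(16825, 84)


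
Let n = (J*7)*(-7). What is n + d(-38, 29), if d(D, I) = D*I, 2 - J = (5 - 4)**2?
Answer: -1151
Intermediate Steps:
J = 1 (J = 2 - (5 - 4)**2 = 2 - 1*1**2 = 2 - 1*1 = 2 - 1 = 1)
n = -49 (n = (1*7)*(-7) = 7*(-7) = -49)
n + d(-38, 29) = -49 - 38*29 = -49 - 1102 = -1151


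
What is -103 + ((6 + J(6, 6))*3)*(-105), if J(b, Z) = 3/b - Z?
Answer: -521/2 ≈ -260.50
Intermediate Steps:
J(b, Z) = -Z + 3/b
-103 + ((6 + J(6, 6))*3)*(-105) = -103 + ((6 + (-1*6 + 3/6))*3)*(-105) = -103 + ((6 + (-6 + 3*(⅙)))*3)*(-105) = -103 + ((6 + (-6 + ½))*3)*(-105) = -103 + ((6 - 11/2)*3)*(-105) = -103 + ((½)*3)*(-105) = -103 + (3/2)*(-105) = -103 - 315/2 = -521/2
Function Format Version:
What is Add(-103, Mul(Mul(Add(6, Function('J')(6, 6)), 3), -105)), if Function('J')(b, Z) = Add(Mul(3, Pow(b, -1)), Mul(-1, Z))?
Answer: Rational(-521, 2) ≈ -260.50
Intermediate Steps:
Function('J')(b, Z) = Add(Mul(-1, Z), Mul(3, Pow(b, -1)))
Add(-103, Mul(Mul(Add(6, Function('J')(6, 6)), 3), -105)) = Add(-103, Mul(Mul(Add(6, Add(Mul(-1, 6), Mul(3, Pow(6, -1)))), 3), -105)) = Add(-103, Mul(Mul(Add(6, Add(-6, Mul(3, Rational(1, 6)))), 3), -105)) = Add(-103, Mul(Mul(Add(6, Add(-6, Rational(1, 2))), 3), -105)) = Add(-103, Mul(Mul(Add(6, Rational(-11, 2)), 3), -105)) = Add(-103, Mul(Mul(Rational(1, 2), 3), -105)) = Add(-103, Mul(Rational(3, 2), -105)) = Add(-103, Rational(-315, 2)) = Rational(-521, 2)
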